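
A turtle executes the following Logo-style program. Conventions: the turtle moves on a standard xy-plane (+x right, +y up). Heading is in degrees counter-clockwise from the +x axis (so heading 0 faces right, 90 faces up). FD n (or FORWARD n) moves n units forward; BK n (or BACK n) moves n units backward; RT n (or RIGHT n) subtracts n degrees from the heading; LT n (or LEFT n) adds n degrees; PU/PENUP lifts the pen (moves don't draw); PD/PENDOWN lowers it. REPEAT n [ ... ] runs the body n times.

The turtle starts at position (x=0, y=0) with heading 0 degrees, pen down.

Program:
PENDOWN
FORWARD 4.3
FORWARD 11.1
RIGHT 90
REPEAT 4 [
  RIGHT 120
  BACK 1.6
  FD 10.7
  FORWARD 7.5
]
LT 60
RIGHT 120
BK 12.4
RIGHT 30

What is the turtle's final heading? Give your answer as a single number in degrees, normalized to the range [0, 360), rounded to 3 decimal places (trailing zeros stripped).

Executing turtle program step by step:
Start: pos=(0,0), heading=0, pen down
PD: pen down
FD 4.3: (0,0) -> (4.3,0) [heading=0, draw]
FD 11.1: (4.3,0) -> (15.4,0) [heading=0, draw]
RT 90: heading 0 -> 270
REPEAT 4 [
  -- iteration 1/4 --
  RT 120: heading 270 -> 150
  BK 1.6: (15.4,0) -> (16.786,-0.8) [heading=150, draw]
  FD 10.7: (16.786,-0.8) -> (7.519,4.55) [heading=150, draw]
  FD 7.5: (7.519,4.55) -> (1.024,8.3) [heading=150, draw]
  -- iteration 2/4 --
  RT 120: heading 150 -> 30
  BK 1.6: (1.024,8.3) -> (-0.362,7.5) [heading=30, draw]
  FD 10.7: (-0.362,7.5) -> (8.905,12.85) [heading=30, draw]
  FD 7.5: (8.905,12.85) -> (15.4,16.6) [heading=30, draw]
  -- iteration 3/4 --
  RT 120: heading 30 -> 270
  BK 1.6: (15.4,16.6) -> (15.4,18.2) [heading=270, draw]
  FD 10.7: (15.4,18.2) -> (15.4,7.5) [heading=270, draw]
  FD 7.5: (15.4,7.5) -> (15.4,0) [heading=270, draw]
  -- iteration 4/4 --
  RT 120: heading 270 -> 150
  BK 1.6: (15.4,0) -> (16.786,-0.8) [heading=150, draw]
  FD 10.7: (16.786,-0.8) -> (7.519,4.55) [heading=150, draw]
  FD 7.5: (7.519,4.55) -> (1.024,8.3) [heading=150, draw]
]
LT 60: heading 150 -> 210
RT 120: heading 210 -> 90
BK 12.4: (1.024,8.3) -> (1.024,-4.1) [heading=90, draw]
RT 30: heading 90 -> 60
Final: pos=(1.024,-4.1), heading=60, 15 segment(s) drawn

Answer: 60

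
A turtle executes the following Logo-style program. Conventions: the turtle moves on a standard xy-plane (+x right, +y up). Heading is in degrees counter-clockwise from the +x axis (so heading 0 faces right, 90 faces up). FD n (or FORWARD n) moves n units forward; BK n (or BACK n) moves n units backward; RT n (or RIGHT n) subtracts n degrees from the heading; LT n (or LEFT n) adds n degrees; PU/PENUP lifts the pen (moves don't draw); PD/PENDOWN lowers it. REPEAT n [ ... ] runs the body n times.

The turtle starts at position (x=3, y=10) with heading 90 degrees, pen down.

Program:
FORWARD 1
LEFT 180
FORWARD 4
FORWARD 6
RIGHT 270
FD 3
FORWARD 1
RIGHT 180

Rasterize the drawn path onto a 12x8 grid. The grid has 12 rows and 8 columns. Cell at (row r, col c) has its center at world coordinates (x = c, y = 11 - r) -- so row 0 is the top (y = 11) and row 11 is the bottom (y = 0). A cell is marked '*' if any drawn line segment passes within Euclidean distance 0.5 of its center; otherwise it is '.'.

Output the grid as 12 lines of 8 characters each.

Answer: ...*....
...*....
...*....
...*....
...*....
...*....
...*....
...*....
...*....
...*....
...*****
........

Derivation:
Segment 0: (3,10) -> (3,11)
Segment 1: (3,11) -> (3,7)
Segment 2: (3,7) -> (3,1)
Segment 3: (3,1) -> (6,1)
Segment 4: (6,1) -> (7,1)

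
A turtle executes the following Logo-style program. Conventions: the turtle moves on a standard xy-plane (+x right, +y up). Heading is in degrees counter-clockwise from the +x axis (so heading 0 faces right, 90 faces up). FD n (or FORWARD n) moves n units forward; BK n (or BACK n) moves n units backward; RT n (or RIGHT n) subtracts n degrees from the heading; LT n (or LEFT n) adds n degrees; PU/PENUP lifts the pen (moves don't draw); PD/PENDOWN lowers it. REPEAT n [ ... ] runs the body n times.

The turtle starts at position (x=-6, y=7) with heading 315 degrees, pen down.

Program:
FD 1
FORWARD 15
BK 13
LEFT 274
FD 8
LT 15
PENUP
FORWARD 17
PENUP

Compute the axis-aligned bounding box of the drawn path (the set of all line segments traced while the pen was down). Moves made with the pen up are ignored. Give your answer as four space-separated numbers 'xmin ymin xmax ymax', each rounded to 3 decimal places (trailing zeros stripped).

Executing turtle program step by step:
Start: pos=(-6,7), heading=315, pen down
FD 1: (-6,7) -> (-5.293,6.293) [heading=315, draw]
FD 15: (-5.293,6.293) -> (5.314,-4.314) [heading=315, draw]
BK 13: (5.314,-4.314) -> (-3.879,4.879) [heading=315, draw]
LT 274: heading 315 -> 229
FD 8: (-3.879,4.879) -> (-9.127,-1.159) [heading=229, draw]
LT 15: heading 229 -> 244
PU: pen up
FD 17: (-9.127,-1.159) -> (-16.579,-16.438) [heading=244, move]
PU: pen up
Final: pos=(-16.579,-16.438), heading=244, 4 segment(s) drawn

Segment endpoints: x in {-9.127, -6, -5.293, -3.879, 5.314}, y in {-4.314, -1.159, 4.879, 6.293, 7}
xmin=-9.127, ymin=-4.314, xmax=5.314, ymax=7

Answer: -9.127 -4.314 5.314 7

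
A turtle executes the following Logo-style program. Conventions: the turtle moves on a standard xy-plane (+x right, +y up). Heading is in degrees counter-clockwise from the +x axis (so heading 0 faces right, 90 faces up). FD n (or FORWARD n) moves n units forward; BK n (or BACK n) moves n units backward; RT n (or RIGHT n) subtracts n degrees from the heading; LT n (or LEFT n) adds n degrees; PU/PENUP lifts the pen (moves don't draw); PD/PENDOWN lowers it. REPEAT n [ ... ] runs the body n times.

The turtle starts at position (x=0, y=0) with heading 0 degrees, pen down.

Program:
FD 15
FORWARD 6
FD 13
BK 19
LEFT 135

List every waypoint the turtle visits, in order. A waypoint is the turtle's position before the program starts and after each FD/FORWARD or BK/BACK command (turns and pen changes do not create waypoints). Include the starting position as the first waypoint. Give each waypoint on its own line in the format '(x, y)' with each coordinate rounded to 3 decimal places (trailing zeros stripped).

Answer: (0, 0)
(15, 0)
(21, 0)
(34, 0)
(15, 0)

Derivation:
Executing turtle program step by step:
Start: pos=(0,0), heading=0, pen down
FD 15: (0,0) -> (15,0) [heading=0, draw]
FD 6: (15,0) -> (21,0) [heading=0, draw]
FD 13: (21,0) -> (34,0) [heading=0, draw]
BK 19: (34,0) -> (15,0) [heading=0, draw]
LT 135: heading 0 -> 135
Final: pos=(15,0), heading=135, 4 segment(s) drawn
Waypoints (5 total):
(0, 0)
(15, 0)
(21, 0)
(34, 0)
(15, 0)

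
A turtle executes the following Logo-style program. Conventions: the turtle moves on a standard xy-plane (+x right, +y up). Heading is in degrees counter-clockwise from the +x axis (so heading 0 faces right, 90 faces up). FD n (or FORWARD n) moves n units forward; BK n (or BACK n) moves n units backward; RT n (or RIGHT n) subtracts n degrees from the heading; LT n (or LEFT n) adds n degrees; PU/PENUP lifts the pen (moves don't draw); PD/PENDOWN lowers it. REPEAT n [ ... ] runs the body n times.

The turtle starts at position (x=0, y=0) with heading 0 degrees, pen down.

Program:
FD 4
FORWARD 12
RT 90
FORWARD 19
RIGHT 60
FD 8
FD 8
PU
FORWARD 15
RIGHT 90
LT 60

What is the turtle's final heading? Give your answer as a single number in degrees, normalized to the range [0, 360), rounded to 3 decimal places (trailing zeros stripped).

Answer: 180

Derivation:
Executing turtle program step by step:
Start: pos=(0,0), heading=0, pen down
FD 4: (0,0) -> (4,0) [heading=0, draw]
FD 12: (4,0) -> (16,0) [heading=0, draw]
RT 90: heading 0 -> 270
FD 19: (16,0) -> (16,-19) [heading=270, draw]
RT 60: heading 270 -> 210
FD 8: (16,-19) -> (9.072,-23) [heading=210, draw]
FD 8: (9.072,-23) -> (2.144,-27) [heading=210, draw]
PU: pen up
FD 15: (2.144,-27) -> (-10.847,-34.5) [heading=210, move]
RT 90: heading 210 -> 120
LT 60: heading 120 -> 180
Final: pos=(-10.847,-34.5), heading=180, 5 segment(s) drawn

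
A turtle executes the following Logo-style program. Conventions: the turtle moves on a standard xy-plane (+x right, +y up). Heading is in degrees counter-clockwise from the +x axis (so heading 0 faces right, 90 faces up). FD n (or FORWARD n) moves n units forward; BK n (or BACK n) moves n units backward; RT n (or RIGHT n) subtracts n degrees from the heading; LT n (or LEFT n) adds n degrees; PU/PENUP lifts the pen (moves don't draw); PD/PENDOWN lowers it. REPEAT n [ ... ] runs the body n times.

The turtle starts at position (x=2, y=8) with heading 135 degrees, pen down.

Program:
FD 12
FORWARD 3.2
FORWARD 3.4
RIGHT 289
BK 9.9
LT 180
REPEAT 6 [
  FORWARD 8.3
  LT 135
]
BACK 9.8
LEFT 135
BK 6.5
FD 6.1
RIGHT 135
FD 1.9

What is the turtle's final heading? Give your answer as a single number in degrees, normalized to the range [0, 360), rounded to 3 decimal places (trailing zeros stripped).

Answer: 116

Derivation:
Executing turtle program step by step:
Start: pos=(2,8), heading=135, pen down
FD 12: (2,8) -> (-6.485,16.485) [heading=135, draw]
FD 3.2: (-6.485,16.485) -> (-8.748,18.748) [heading=135, draw]
FD 3.4: (-8.748,18.748) -> (-11.152,21.152) [heading=135, draw]
RT 289: heading 135 -> 206
BK 9.9: (-11.152,21.152) -> (-2.254,25.492) [heading=206, draw]
LT 180: heading 206 -> 26
REPEAT 6 [
  -- iteration 1/6 --
  FD 8.3: (-2.254,25.492) -> (5.206,29.131) [heading=26, draw]
  LT 135: heading 26 -> 161
  -- iteration 2/6 --
  FD 8.3: (5.206,29.131) -> (-2.642,31.833) [heading=161, draw]
  LT 135: heading 161 -> 296
  -- iteration 3/6 --
  FD 8.3: (-2.642,31.833) -> (0.997,24.373) [heading=296, draw]
  LT 135: heading 296 -> 71
  -- iteration 4/6 --
  FD 8.3: (0.997,24.373) -> (3.699,32.221) [heading=71, draw]
  LT 135: heading 71 -> 206
  -- iteration 5/6 --
  FD 8.3: (3.699,32.221) -> (-3.761,28.582) [heading=206, draw]
  LT 135: heading 206 -> 341
  -- iteration 6/6 --
  FD 8.3: (-3.761,28.582) -> (4.087,25.88) [heading=341, draw]
  LT 135: heading 341 -> 116
]
BK 9.8: (4.087,25.88) -> (8.383,17.072) [heading=116, draw]
LT 135: heading 116 -> 251
BK 6.5: (8.383,17.072) -> (10.499,23.218) [heading=251, draw]
FD 6.1: (10.499,23.218) -> (8.513,17.45) [heading=251, draw]
RT 135: heading 251 -> 116
FD 1.9: (8.513,17.45) -> (7.68,19.158) [heading=116, draw]
Final: pos=(7.68,19.158), heading=116, 14 segment(s) drawn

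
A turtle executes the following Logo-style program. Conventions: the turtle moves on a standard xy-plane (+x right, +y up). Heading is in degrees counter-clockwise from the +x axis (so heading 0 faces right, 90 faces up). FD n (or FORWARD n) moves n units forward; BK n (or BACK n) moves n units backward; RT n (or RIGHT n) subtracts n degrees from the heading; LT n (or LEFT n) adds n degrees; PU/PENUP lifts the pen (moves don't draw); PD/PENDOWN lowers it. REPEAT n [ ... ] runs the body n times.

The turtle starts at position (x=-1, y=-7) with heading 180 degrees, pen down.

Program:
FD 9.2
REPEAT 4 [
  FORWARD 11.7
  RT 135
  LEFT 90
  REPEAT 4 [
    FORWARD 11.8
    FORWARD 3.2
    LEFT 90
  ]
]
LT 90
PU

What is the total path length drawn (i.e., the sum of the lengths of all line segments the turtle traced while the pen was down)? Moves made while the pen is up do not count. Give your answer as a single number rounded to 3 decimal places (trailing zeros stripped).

Executing turtle program step by step:
Start: pos=(-1,-7), heading=180, pen down
FD 9.2: (-1,-7) -> (-10.2,-7) [heading=180, draw]
REPEAT 4 [
  -- iteration 1/4 --
  FD 11.7: (-10.2,-7) -> (-21.9,-7) [heading=180, draw]
  RT 135: heading 180 -> 45
  LT 90: heading 45 -> 135
  REPEAT 4 [
    -- iteration 1/4 --
    FD 11.8: (-21.9,-7) -> (-30.244,1.344) [heading=135, draw]
    FD 3.2: (-30.244,1.344) -> (-32.507,3.607) [heading=135, draw]
    LT 90: heading 135 -> 225
    -- iteration 2/4 --
    FD 11.8: (-32.507,3.607) -> (-40.85,-4.737) [heading=225, draw]
    FD 3.2: (-40.85,-4.737) -> (-43.113,-7) [heading=225, draw]
    LT 90: heading 225 -> 315
    -- iteration 3/4 --
    FD 11.8: (-43.113,-7) -> (-34.769,-15.344) [heading=315, draw]
    FD 3.2: (-34.769,-15.344) -> (-32.507,-17.607) [heading=315, draw]
    LT 90: heading 315 -> 45
    -- iteration 4/4 --
    FD 11.8: (-32.507,-17.607) -> (-24.163,-9.263) [heading=45, draw]
    FD 3.2: (-24.163,-9.263) -> (-21.9,-7) [heading=45, draw]
    LT 90: heading 45 -> 135
  ]
  -- iteration 2/4 --
  FD 11.7: (-21.9,-7) -> (-30.173,1.273) [heading=135, draw]
  RT 135: heading 135 -> 0
  LT 90: heading 0 -> 90
  REPEAT 4 [
    -- iteration 1/4 --
    FD 11.8: (-30.173,1.273) -> (-30.173,13.073) [heading=90, draw]
    FD 3.2: (-30.173,13.073) -> (-30.173,16.273) [heading=90, draw]
    LT 90: heading 90 -> 180
    -- iteration 2/4 --
    FD 11.8: (-30.173,16.273) -> (-41.973,16.273) [heading=180, draw]
    FD 3.2: (-41.973,16.273) -> (-45.173,16.273) [heading=180, draw]
    LT 90: heading 180 -> 270
    -- iteration 3/4 --
    FD 11.8: (-45.173,16.273) -> (-45.173,4.473) [heading=270, draw]
    FD 3.2: (-45.173,4.473) -> (-45.173,1.273) [heading=270, draw]
    LT 90: heading 270 -> 0
    -- iteration 4/4 --
    FD 11.8: (-45.173,1.273) -> (-33.373,1.273) [heading=0, draw]
    FD 3.2: (-33.373,1.273) -> (-30.173,1.273) [heading=0, draw]
    LT 90: heading 0 -> 90
  ]
  -- iteration 3/4 --
  FD 11.7: (-30.173,1.273) -> (-30.173,12.973) [heading=90, draw]
  RT 135: heading 90 -> 315
  LT 90: heading 315 -> 45
  REPEAT 4 [
    -- iteration 1/4 --
    FD 11.8: (-30.173,12.973) -> (-21.829,21.317) [heading=45, draw]
    FD 3.2: (-21.829,21.317) -> (-19.567,23.58) [heading=45, draw]
    LT 90: heading 45 -> 135
    -- iteration 2/4 --
    FD 11.8: (-19.567,23.58) -> (-27.91,31.924) [heading=135, draw]
    FD 3.2: (-27.91,31.924) -> (-30.173,34.186) [heading=135, draw]
    LT 90: heading 135 -> 225
    -- iteration 3/4 --
    FD 11.8: (-30.173,34.186) -> (-38.517,25.842) [heading=225, draw]
    FD 3.2: (-38.517,25.842) -> (-40.78,23.58) [heading=225, draw]
    LT 90: heading 225 -> 315
    -- iteration 4/4 --
    FD 11.8: (-40.78,23.58) -> (-32.436,15.236) [heading=315, draw]
    FD 3.2: (-32.436,15.236) -> (-30.173,12.973) [heading=315, draw]
    LT 90: heading 315 -> 45
  ]
  -- iteration 4/4 --
  FD 11.7: (-30.173,12.973) -> (-21.9,21.246) [heading=45, draw]
  RT 135: heading 45 -> 270
  LT 90: heading 270 -> 0
  REPEAT 4 [
    -- iteration 1/4 --
    FD 11.8: (-21.9,21.246) -> (-10.1,21.246) [heading=0, draw]
    FD 3.2: (-10.1,21.246) -> (-6.9,21.246) [heading=0, draw]
    LT 90: heading 0 -> 90
    -- iteration 2/4 --
    FD 11.8: (-6.9,21.246) -> (-6.9,33.046) [heading=90, draw]
    FD 3.2: (-6.9,33.046) -> (-6.9,36.246) [heading=90, draw]
    LT 90: heading 90 -> 180
    -- iteration 3/4 --
    FD 11.8: (-6.9,36.246) -> (-18.7,36.246) [heading=180, draw]
    FD 3.2: (-18.7,36.246) -> (-21.9,36.246) [heading=180, draw]
    LT 90: heading 180 -> 270
    -- iteration 4/4 --
    FD 11.8: (-21.9,36.246) -> (-21.9,24.446) [heading=270, draw]
    FD 3.2: (-21.9,24.446) -> (-21.9,21.246) [heading=270, draw]
    LT 90: heading 270 -> 0
  ]
]
LT 90: heading 0 -> 90
PU: pen up
Final: pos=(-21.9,21.246), heading=90, 37 segment(s) drawn

Segment lengths:
  seg 1: (-1,-7) -> (-10.2,-7), length = 9.2
  seg 2: (-10.2,-7) -> (-21.9,-7), length = 11.7
  seg 3: (-21.9,-7) -> (-30.244,1.344), length = 11.8
  seg 4: (-30.244,1.344) -> (-32.507,3.607), length = 3.2
  seg 5: (-32.507,3.607) -> (-40.85,-4.737), length = 11.8
  seg 6: (-40.85,-4.737) -> (-43.113,-7), length = 3.2
  seg 7: (-43.113,-7) -> (-34.769,-15.344), length = 11.8
  seg 8: (-34.769,-15.344) -> (-32.507,-17.607), length = 3.2
  seg 9: (-32.507,-17.607) -> (-24.163,-9.263), length = 11.8
  seg 10: (-24.163,-9.263) -> (-21.9,-7), length = 3.2
  seg 11: (-21.9,-7) -> (-30.173,1.273), length = 11.7
  seg 12: (-30.173,1.273) -> (-30.173,13.073), length = 11.8
  seg 13: (-30.173,13.073) -> (-30.173,16.273), length = 3.2
  seg 14: (-30.173,16.273) -> (-41.973,16.273), length = 11.8
  seg 15: (-41.973,16.273) -> (-45.173,16.273), length = 3.2
  seg 16: (-45.173,16.273) -> (-45.173,4.473), length = 11.8
  seg 17: (-45.173,4.473) -> (-45.173,1.273), length = 3.2
  seg 18: (-45.173,1.273) -> (-33.373,1.273), length = 11.8
  seg 19: (-33.373,1.273) -> (-30.173,1.273), length = 3.2
  seg 20: (-30.173,1.273) -> (-30.173,12.973), length = 11.7
  seg 21: (-30.173,12.973) -> (-21.829,21.317), length = 11.8
  seg 22: (-21.829,21.317) -> (-19.567,23.58), length = 3.2
  seg 23: (-19.567,23.58) -> (-27.91,31.924), length = 11.8
  seg 24: (-27.91,31.924) -> (-30.173,34.186), length = 3.2
  seg 25: (-30.173,34.186) -> (-38.517,25.842), length = 11.8
  seg 26: (-38.517,25.842) -> (-40.78,23.58), length = 3.2
  seg 27: (-40.78,23.58) -> (-32.436,15.236), length = 11.8
  seg 28: (-32.436,15.236) -> (-30.173,12.973), length = 3.2
  seg 29: (-30.173,12.973) -> (-21.9,21.246), length = 11.7
  seg 30: (-21.9,21.246) -> (-10.1,21.246), length = 11.8
  seg 31: (-10.1,21.246) -> (-6.9,21.246), length = 3.2
  seg 32: (-6.9,21.246) -> (-6.9,33.046), length = 11.8
  seg 33: (-6.9,33.046) -> (-6.9,36.246), length = 3.2
  seg 34: (-6.9,36.246) -> (-18.7,36.246), length = 11.8
  seg 35: (-18.7,36.246) -> (-21.9,36.246), length = 3.2
  seg 36: (-21.9,36.246) -> (-21.9,24.446), length = 11.8
  seg 37: (-21.9,24.446) -> (-21.9,21.246), length = 3.2
Total = 296

Answer: 296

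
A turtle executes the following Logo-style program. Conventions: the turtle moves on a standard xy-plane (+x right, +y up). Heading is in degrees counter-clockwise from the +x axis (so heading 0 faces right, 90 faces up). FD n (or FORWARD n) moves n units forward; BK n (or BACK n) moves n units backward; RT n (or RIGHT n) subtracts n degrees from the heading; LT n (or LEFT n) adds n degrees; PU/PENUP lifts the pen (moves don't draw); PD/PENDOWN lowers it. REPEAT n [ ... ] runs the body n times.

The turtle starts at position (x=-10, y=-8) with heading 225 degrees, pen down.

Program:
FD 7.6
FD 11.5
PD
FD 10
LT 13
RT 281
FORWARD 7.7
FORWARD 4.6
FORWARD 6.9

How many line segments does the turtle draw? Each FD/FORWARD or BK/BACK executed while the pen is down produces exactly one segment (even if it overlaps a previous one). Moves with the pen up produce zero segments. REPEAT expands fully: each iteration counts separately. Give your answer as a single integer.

Answer: 6

Derivation:
Executing turtle program step by step:
Start: pos=(-10,-8), heading=225, pen down
FD 7.6: (-10,-8) -> (-15.374,-13.374) [heading=225, draw]
FD 11.5: (-15.374,-13.374) -> (-23.506,-21.506) [heading=225, draw]
PD: pen down
FD 10: (-23.506,-21.506) -> (-30.577,-28.577) [heading=225, draw]
LT 13: heading 225 -> 238
RT 281: heading 238 -> 317
FD 7.7: (-30.577,-28.577) -> (-24.945,-33.828) [heading=317, draw]
FD 4.6: (-24.945,-33.828) -> (-21.581,-36.965) [heading=317, draw]
FD 6.9: (-21.581,-36.965) -> (-16.535,-41.671) [heading=317, draw]
Final: pos=(-16.535,-41.671), heading=317, 6 segment(s) drawn
Segments drawn: 6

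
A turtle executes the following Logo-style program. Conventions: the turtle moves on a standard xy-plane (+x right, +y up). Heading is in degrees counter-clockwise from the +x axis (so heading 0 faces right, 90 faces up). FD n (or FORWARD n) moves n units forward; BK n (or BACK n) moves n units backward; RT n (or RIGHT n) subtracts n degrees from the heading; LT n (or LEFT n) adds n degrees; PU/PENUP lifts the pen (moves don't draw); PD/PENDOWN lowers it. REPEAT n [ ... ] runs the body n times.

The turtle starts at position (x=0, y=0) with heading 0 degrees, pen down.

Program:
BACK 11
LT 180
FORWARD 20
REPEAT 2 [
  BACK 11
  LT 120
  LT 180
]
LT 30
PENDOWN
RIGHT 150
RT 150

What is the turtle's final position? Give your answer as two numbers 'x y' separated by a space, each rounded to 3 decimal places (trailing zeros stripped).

Executing turtle program step by step:
Start: pos=(0,0), heading=0, pen down
BK 11: (0,0) -> (-11,0) [heading=0, draw]
LT 180: heading 0 -> 180
FD 20: (-11,0) -> (-31,0) [heading=180, draw]
REPEAT 2 [
  -- iteration 1/2 --
  BK 11: (-31,0) -> (-20,0) [heading=180, draw]
  LT 120: heading 180 -> 300
  LT 180: heading 300 -> 120
  -- iteration 2/2 --
  BK 11: (-20,0) -> (-14.5,-9.526) [heading=120, draw]
  LT 120: heading 120 -> 240
  LT 180: heading 240 -> 60
]
LT 30: heading 60 -> 90
PD: pen down
RT 150: heading 90 -> 300
RT 150: heading 300 -> 150
Final: pos=(-14.5,-9.526), heading=150, 4 segment(s) drawn

Answer: -14.5 -9.526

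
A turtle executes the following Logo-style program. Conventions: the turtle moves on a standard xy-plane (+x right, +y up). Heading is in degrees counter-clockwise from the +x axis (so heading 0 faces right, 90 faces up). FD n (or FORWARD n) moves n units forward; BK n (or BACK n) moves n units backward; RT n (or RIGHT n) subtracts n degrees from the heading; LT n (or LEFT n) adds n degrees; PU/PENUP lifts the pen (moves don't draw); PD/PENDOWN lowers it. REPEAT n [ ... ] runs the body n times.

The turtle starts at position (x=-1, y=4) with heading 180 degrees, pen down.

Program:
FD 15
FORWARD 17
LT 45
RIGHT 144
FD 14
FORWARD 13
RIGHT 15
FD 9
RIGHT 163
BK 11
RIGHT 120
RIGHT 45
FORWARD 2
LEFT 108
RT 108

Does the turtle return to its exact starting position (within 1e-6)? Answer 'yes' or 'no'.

Executing turtle program step by step:
Start: pos=(-1,4), heading=180, pen down
FD 15: (-1,4) -> (-16,4) [heading=180, draw]
FD 17: (-16,4) -> (-33,4) [heading=180, draw]
LT 45: heading 180 -> 225
RT 144: heading 225 -> 81
FD 14: (-33,4) -> (-30.81,17.828) [heading=81, draw]
FD 13: (-30.81,17.828) -> (-28.776,30.668) [heading=81, draw]
RT 15: heading 81 -> 66
FD 9: (-28.776,30.668) -> (-25.116,38.889) [heading=66, draw]
RT 163: heading 66 -> 263
BK 11: (-25.116,38.889) -> (-23.775,49.808) [heading=263, draw]
RT 120: heading 263 -> 143
RT 45: heading 143 -> 98
FD 2: (-23.775,49.808) -> (-24.053,51.788) [heading=98, draw]
LT 108: heading 98 -> 206
RT 108: heading 206 -> 98
Final: pos=(-24.053,51.788), heading=98, 7 segment(s) drawn

Start position: (-1, 4)
Final position: (-24.053, 51.788)
Distance = 53.058; >= 1e-6 -> NOT closed

Answer: no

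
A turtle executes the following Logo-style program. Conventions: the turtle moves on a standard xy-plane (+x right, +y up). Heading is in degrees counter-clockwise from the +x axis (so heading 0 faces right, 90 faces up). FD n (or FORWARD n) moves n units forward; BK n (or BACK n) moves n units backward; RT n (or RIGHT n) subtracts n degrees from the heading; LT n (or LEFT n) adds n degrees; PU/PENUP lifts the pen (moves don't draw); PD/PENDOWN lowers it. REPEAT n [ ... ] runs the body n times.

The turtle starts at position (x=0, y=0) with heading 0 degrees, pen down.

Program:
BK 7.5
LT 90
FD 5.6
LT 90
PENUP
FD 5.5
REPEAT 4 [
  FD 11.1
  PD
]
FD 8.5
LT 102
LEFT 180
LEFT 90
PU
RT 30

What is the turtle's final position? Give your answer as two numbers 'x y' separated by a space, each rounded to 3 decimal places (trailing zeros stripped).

Executing turtle program step by step:
Start: pos=(0,0), heading=0, pen down
BK 7.5: (0,0) -> (-7.5,0) [heading=0, draw]
LT 90: heading 0 -> 90
FD 5.6: (-7.5,0) -> (-7.5,5.6) [heading=90, draw]
LT 90: heading 90 -> 180
PU: pen up
FD 5.5: (-7.5,5.6) -> (-13,5.6) [heading=180, move]
REPEAT 4 [
  -- iteration 1/4 --
  FD 11.1: (-13,5.6) -> (-24.1,5.6) [heading=180, move]
  PD: pen down
  -- iteration 2/4 --
  FD 11.1: (-24.1,5.6) -> (-35.2,5.6) [heading=180, draw]
  PD: pen down
  -- iteration 3/4 --
  FD 11.1: (-35.2,5.6) -> (-46.3,5.6) [heading=180, draw]
  PD: pen down
  -- iteration 4/4 --
  FD 11.1: (-46.3,5.6) -> (-57.4,5.6) [heading=180, draw]
  PD: pen down
]
FD 8.5: (-57.4,5.6) -> (-65.9,5.6) [heading=180, draw]
LT 102: heading 180 -> 282
LT 180: heading 282 -> 102
LT 90: heading 102 -> 192
PU: pen up
RT 30: heading 192 -> 162
Final: pos=(-65.9,5.6), heading=162, 6 segment(s) drawn

Answer: -65.9 5.6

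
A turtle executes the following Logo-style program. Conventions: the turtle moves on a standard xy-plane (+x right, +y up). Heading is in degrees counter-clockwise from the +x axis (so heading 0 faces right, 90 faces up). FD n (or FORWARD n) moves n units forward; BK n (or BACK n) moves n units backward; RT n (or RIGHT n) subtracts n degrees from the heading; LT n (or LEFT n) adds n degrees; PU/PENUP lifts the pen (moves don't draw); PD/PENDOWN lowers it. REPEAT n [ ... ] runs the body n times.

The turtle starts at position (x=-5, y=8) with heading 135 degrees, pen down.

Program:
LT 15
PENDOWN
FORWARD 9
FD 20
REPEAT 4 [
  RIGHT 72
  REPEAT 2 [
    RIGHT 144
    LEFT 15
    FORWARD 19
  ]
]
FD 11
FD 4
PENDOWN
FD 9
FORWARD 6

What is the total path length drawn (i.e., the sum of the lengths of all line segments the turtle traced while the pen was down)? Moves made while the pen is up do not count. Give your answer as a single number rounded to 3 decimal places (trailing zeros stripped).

Executing turtle program step by step:
Start: pos=(-5,8), heading=135, pen down
LT 15: heading 135 -> 150
PD: pen down
FD 9: (-5,8) -> (-12.794,12.5) [heading=150, draw]
FD 20: (-12.794,12.5) -> (-30.115,22.5) [heading=150, draw]
REPEAT 4 [
  -- iteration 1/4 --
  RT 72: heading 150 -> 78
  REPEAT 2 [
    -- iteration 1/2 --
    RT 144: heading 78 -> 294
    LT 15: heading 294 -> 309
    FD 19: (-30.115,22.5) -> (-18.158,7.734) [heading=309, draw]
    -- iteration 2/2 --
    RT 144: heading 309 -> 165
    LT 15: heading 165 -> 180
    FD 19: (-18.158,7.734) -> (-37.158,7.734) [heading=180, draw]
  ]
  -- iteration 2/4 --
  RT 72: heading 180 -> 108
  REPEAT 2 [
    -- iteration 1/2 --
    RT 144: heading 108 -> 324
    LT 15: heading 324 -> 339
    FD 19: (-37.158,7.734) -> (-19.42,0.925) [heading=339, draw]
    -- iteration 2/2 --
    RT 144: heading 339 -> 195
    LT 15: heading 195 -> 210
    FD 19: (-19.42,0.925) -> (-35.874,-8.575) [heading=210, draw]
  ]
  -- iteration 3/4 --
  RT 72: heading 210 -> 138
  REPEAT 2 [
    -- iteration 1/2 --
    RT 144: heading 138 -> 354
    LT 15: heading 354 -> 9
    FD 19: (-35.874,-8.575) -> (-17.108,-5.603) [heading=9, draw]
    -- iteration 2/2 --
    RT 144: heading 9 -> 225
    LT 15: heading 225 -> 240
    FD 19: (-17.108,-5.603) -> (-26.608,-22.057) [heading=240, draw]
  ]
  -- iteration 4/4 --
  RT 72: heading 240 -> 168
  REPEAT 2 [
    -- iteration 1/2 --
    RT 144: heading 168 -> 24
    LT 15: heading 24 -> 39
    FD 19: (-26.608,-22.057) -> (-11.842,-10.1) [heading=39, draw]
    -- iteration 2/2 --
    RT 144: heading 39 -> 255
    LT 15: heading 255 -> 270
    FD 19: (-11.842,-10.1) -> (-11.842,-29.1) [heading=270, draw]
  ]
]
FD 11: (-11.842,-29.1) -> (-11.842,-40.1) [heading=270, draw]
FD 4: (-11.842,-40.1) -> (-11.842,-44.1) [heading=270, draw]
PD: pen down
FD 9: (-11.842,-44.1) -> (-11.842,-53.1) [heading=270, draw]
FD 6: (-11.842,-53.1) -> (-11.842,-59.1) [heading=270, draw]
Final: pos=(-11.842,-59.1), heading=270, 14 segment(s) drawn

Segment lengths:
  seg 1: (-5,8) -> (-12.794,12.5), length = 9
  seg 2: (-12.794,12.5) -> (-30.115,22.5), length = 20
  seg 3: (-30.115,22.5) -> (-18.158,7.734), length = 19
  seg 4: (-18.158,7.734) -> (-37.158,7.734), length = 19
  seg 5: (-37.158,7.734) -> (-19.42,0.925), length = 19
  seg 6: (-19.42,0.925) -> (-35.874,-8.575), length = 19
  seg 7: (-35.874,-8.575) -> (-17.108,-5.603), length = 19
  seg 8: (-17.108,-5.603) -> (-26.608,-22.057), length = 19
  seg 9: (-26.608,-22.057) -> (-11.842,-10.1), length = 19
  seg 10: (-11.842,-10.1) -> (-11.842,-29.1), length = 19
  seg 11: (-11.842,-29.1) -> (-11.842,-40.1), length = 11
  seg 12: (-11.842,-40.1) -> (-11.842,-44.1), length = 4
  seg 13: (-11.842,-44.1) -> (-11.842,-53.1), length = 9
  seg 14: (-11.842,-53.1) -> (-11.842,-59.1), length = 6
Total = 211

Answer: 211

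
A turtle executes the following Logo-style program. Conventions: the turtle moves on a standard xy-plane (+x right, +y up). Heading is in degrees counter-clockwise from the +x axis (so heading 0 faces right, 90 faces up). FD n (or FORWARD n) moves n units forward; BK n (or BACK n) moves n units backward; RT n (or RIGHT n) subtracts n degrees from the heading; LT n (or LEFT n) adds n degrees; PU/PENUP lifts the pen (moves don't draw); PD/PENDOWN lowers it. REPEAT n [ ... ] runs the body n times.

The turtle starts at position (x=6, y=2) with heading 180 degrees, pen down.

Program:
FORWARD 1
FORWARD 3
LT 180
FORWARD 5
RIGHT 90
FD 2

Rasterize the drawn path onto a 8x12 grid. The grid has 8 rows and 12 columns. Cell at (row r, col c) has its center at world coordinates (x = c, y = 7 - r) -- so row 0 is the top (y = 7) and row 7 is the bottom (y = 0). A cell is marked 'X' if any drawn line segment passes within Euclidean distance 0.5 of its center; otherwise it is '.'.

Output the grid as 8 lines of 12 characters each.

Segment 0: (6,2) -> (5,2)
Segment 1: (5,2) -> (2,2)
Segment 2: (2,2) -> (7,2)
Segment 3: (7,2) -> (7,-0)

Answer: ............
............
............
............
............
..XXXXXX....
.......X....
.......X....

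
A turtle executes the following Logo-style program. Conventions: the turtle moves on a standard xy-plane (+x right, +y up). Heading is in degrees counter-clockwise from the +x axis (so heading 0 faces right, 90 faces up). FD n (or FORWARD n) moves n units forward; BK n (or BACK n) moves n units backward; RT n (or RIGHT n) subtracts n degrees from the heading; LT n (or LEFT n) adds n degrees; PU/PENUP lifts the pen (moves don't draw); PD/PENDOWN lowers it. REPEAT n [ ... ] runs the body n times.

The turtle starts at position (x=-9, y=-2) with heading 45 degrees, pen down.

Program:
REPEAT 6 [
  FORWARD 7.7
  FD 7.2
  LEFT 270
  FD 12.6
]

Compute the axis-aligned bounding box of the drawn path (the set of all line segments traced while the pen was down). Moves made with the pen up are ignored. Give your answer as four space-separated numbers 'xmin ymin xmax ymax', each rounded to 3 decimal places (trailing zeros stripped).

Answer: -17.91 -30.355 20.981 8.536

Derivation:
Executing turtle program step by step:
Start: pos=(-9,-2), heading=45, pen down
REPEAT 6 [
  -- iteration 1/6 --
  FD 7.7: (-9,-2) -> (-3.555,3.445) [heading=45, draw]
  FD 7.2: (-3.555,3.445) -> (1.536,8.536) [heading=45, draw]
  LT 270: heading 45 -> 315
  FD 12.6: (1.536,8.536) -> (10.445,-0.374) [heading=315, draw]
  -- iteration 2/6 --
  FD 7.7: (10.445,-0.374) -> (15.89,-5.818) [heading=315, draw]
  FD 7.2: (15.89,-5.818) -> (20.981,-10.91) [heading=315, draw]
  LT 270: heading 315 -> 225
  FD 12.6: (20.981,-10.91) -> (12.072,-19.819) [heading=225, draw]
  -- iteration 3/6 --
  FD 7.7: (12.072,-19.819) -> (6.627,-25.264) [heading=225, draw]
  FD 7.2: (6.627,-25.264) -> (1.536,-30.355) [heading=225, draw]
  LT 270: heading 225 -> 135
  FD 12.6: (1.536,-30.355) -> (-7.374,-21.445) [heading=135, draw]
  -- iteration 4/6 --
  FD 7.7: (-7.374,-21.445) -> (-12.818,-16.001) [heading=135, draw]
  FD 7.2: (-12.818,-16.001) -> (-17.91,-10.91) [heading=135, draw]
  LT 270: heading 135 -> 45
  FD 12.6: (-17.91,-10.91) -> (-9,-2) [heading=45, draw]
  -- iteration 5/6 --
  FD 7.7: (-9,-2) -> (-3.555,3.445) [heading=45, draw]
  FD 7.2: (-3.555,3.445) -> (1.536,8.536) [heading=45, draw]
  LT 270: heading 45 -> 315
  FD 12.6: (1.536,8.536) -> (10.445,-0.374) [heading=315, draw]
  -- iteration 6/6 --
  FD 7.7: (10.445,-0.374) -> (15.89,-5.818) [heading=315, draw]
  FD 7.2: (15.89,-5.818) -> (20.981,-10.91) [heading=315, draw]
  LT 270: heading 315 -> 225
  FD 12.6: (20.981,-10.91) -> (12.072,-19.819) [heading=225, draw]
]
Final: pos=(12.072,-19.819), heading=225, 18 segment(s) drawn

Segment endpoints: x in {-17.91, -12.818, -9, -9, -7.374, -3.555, -3.555, 1.536, 1.536, 1.536, 6.627, 10.445, 10.445, 12.072, 12.072, 15.89, 15.89, 20.981, 20.981}, y in {-30.355, -25.264, -21.445, -19.819, -19.819, -16.001, -10.91, -10.91, -10.91, -5.818, -5.818, -2, -2, -0.374, -0.374, 3.445, 3.445, 8.536, 8.536}
xmin=-17.91, ymin=-30.355, xmax=20.981, ymax=8.536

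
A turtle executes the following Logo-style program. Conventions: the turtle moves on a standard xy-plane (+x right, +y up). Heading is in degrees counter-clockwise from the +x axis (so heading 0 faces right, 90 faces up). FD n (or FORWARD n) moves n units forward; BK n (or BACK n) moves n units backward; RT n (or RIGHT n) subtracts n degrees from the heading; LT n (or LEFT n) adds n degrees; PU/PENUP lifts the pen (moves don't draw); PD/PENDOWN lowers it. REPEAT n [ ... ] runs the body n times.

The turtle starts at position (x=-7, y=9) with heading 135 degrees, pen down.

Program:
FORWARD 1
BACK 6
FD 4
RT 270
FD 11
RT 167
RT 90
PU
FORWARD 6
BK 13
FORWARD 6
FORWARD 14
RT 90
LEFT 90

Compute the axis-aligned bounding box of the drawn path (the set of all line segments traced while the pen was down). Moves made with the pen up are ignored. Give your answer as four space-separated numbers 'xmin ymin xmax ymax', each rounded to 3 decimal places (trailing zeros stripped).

Answer: -14.071 0.515 -3.464 9.707

Derivation:
Executing turtle program step by step:
Start: pos=(-7,9), heading=135, pen down
FD 1: (-7,9) -> (-7.707,9.707) [heading=135, draw]
BK 6: (-7.707,9.707) -> (-3.464,5.464) [heading=135, draw]
FD 4: (-3.464,5.464) -> (-6.293,8.293) [heading=135, draw]
RT 270: heading 135 -> 225
FD 11: (-6.293,8.293) -> (-14.071,0.515) [heading=225, draw]
RT 167: heading 225 -> 58
RT 90: heading 58 -> 328
PU: pen up
FD 6: (-14.071,0.515) -> (-8.983,-2.665) [heading=328, move]
BK 13: (-8.983,-2.665) -> (-20.007,4.224) [heading=328, move]
FD 6: (-20.007,4.224) -> (-14.919,1.045) [heading=328, move]
FD 14: (-14.919,1.045) -> (-3.046,-6.374) [heading=328, move]
RT 90: heading 328 -> 238
LT 90: heading 238 -> 328
Final: pos=(-3.046,-6.374), heading=328, 4 segment(s) drawn

Segment endpoints: x in {-14.071, -7.707, -7, -6.293, -3.464}, y in {0.515, 5.464, 8.293, 9, 9.707}
xmin=-14.071, ymin=0.515, xmax=-3.464, ymax=9.707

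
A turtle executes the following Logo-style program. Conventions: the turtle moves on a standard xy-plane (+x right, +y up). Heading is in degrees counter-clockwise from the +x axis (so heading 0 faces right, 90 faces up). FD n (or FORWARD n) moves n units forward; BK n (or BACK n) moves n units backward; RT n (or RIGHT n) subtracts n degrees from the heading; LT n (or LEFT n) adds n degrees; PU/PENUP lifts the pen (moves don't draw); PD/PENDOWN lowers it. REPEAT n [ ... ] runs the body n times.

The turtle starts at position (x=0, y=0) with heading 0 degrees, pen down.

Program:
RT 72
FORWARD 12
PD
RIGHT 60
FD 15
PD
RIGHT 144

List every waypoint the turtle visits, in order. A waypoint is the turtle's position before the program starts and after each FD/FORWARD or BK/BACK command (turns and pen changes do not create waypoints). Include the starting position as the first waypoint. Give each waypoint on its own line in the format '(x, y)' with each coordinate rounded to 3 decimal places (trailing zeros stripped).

Answer: (0, 0)
(3.708, -11.413)
(-6.329, -22.56)

Derivation:
Executing turtle program step by step:
Start: pos=(0,0), heading=0, pen down
RT 72: heading 0 -> 288
FD 12: (0,0) -> (3.708,-11.413) [heading=288, draw]
PD: pen down
RT 60: heading 288 -> 228
FD 15: (3.708,-11.413) -> (-6.329,-22.56) [heading=228, draw]
PD: pen down
RT 144: heading 228 -> 84
Final: pos=(-6.329,-22.56), heading=84, 2 segment(s) drawn
Waypoints (3 total):
(0, 0)
(3.708, -11.413)
(-6.329, -22.56)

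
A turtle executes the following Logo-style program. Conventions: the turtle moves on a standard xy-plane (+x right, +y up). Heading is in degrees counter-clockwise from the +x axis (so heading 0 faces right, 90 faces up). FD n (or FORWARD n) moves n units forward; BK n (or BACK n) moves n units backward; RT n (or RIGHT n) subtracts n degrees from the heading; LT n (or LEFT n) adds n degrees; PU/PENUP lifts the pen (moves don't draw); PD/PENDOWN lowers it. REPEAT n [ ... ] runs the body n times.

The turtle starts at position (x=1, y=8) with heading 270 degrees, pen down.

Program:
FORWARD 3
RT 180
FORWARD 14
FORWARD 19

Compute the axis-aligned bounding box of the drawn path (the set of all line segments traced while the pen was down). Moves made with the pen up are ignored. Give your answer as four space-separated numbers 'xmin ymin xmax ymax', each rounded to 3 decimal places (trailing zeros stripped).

Executing turtle program step by step:
Start: pos=(1,8), heading=270, pen down
FD 3: (1,8) -> (1,5) [heading=270, draw]
RT 180: heading 270 -> 90
FD 14: (1,5) -> (1,19) [heading=90, draw]
FD 19: (1,19) -> (1,38) [heading=90, draw]
Final: pos=(1,38), heading=90, 3 segment(s) drawn

Segment endpoints: x in {1, 1, 1, 1}, y in {5, 8, 19, 38}
xmin=1, ymin=5, xmax=1, ymax=38

Answer: 1 5 1 38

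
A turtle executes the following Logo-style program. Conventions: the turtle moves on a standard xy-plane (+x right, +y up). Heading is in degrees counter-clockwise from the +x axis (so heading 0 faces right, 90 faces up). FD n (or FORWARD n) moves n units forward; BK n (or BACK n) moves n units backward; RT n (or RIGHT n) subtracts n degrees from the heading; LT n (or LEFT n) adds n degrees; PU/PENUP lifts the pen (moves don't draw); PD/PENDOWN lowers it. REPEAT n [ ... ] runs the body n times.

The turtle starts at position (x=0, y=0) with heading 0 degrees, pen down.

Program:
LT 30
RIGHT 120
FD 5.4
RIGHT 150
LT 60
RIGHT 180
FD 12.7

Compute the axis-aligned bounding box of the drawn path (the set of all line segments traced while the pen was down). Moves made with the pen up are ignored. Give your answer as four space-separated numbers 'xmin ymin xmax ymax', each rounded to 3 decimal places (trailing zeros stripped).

Executing turtle program step by step:
Start: pos=(0,0), heading=0, pen down
LT 30: heading 0 -> 30
RT 120: heading 30 -> 270
FD 5.4: (0,0) -> (0,-5.4) [heading=270, draw]
RT 150: heading 270 -> 120
LT 60: heading 120 -> 180
RT 180: heading 180 -> 0
FD 12.7: (0,-5.4) -> (12.7,-5.4) [heading=0, draw]
Final: pos=(12.7,-5.4), heading=0, 2 segment(s) drawn

Segment endpoints: x in {0, 0, 12.7}, y in {-5.4, -5.4, 0}
xmin=0, ymin=-5.4, xmax=12.7, ymax=0

Answer: 0 -5.4 12.7 0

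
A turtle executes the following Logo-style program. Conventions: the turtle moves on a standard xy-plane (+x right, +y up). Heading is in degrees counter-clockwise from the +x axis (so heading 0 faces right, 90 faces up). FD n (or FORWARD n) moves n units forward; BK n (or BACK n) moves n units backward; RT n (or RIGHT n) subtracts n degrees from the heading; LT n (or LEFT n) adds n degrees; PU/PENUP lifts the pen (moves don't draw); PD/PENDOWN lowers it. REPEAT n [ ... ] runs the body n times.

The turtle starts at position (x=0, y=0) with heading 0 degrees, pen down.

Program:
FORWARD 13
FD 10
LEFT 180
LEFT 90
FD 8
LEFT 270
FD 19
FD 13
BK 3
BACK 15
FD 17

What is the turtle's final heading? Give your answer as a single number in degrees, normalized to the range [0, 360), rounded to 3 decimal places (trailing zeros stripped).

Executing turtle program step by step:
Start: pos=(0,0), heading=0, pen down
FD 13: (0,0) -> (13,0) [heading=0, draw]
FD 10: (13,0) -> (23,0) [heading=0, draw]
LT 180: heading 0 -> 180
LT 90: heading 180 -> 270
FD 8: (23,0) -> (23,-8) [heading=270, draw]
LT 270: heading 270 -> 180
FD 19: (23,-8) -> (4,-8) [heading=180, draw]
FD 13: (4,-8) -> (-9,-8) [heading=180, draw]
BK 3: (-9,-8) -> (-6,-8) [heading=180, draw]
BK 15: (-6,-8) -> (9,-8) [heading=180, draw]
FD 17: (9,-8) -> (-8,-8) [heading=180, draw]
Final: pos=(-8,-8), heading=180, 8 segment(s) drawn

Answer: 180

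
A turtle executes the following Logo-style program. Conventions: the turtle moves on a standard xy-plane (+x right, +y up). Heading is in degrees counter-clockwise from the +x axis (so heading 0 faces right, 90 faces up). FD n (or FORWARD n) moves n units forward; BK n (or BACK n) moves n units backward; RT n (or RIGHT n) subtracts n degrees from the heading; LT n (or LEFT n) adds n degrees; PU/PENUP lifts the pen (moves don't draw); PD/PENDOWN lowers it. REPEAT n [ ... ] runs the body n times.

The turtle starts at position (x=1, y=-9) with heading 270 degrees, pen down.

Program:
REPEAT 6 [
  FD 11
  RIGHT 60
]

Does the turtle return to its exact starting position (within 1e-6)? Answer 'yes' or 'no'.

Executing turtle program step by step:
Start: pos=(1,-9), heading=270, pen down
REPEAT 6 [
  -- iteration 1/6 --
  FD 11: (1,-9) -> (1,-20) [heading=270, draw]
  RT 60: heading 270 -> 210
  -- iteration 2/6 --
  FD 11: (1,-20) -> (-8.526,-25.5) [heading=210, draw]
  RT 60: heading 210 -> 150
  -- iteration 3/6 --
  FD 11: (-8.526,-25.5) -> (-18.053,-20) [heading=150, draw]
  RT 60: heading 150 -> 90
  -- iteration 4/6 --
  FD 11: (-18.053,-20) -> (-18.053,-9) [heading=90, draw]
  RT 60: heading 90 -> 30
  -- iteration 5/6 --
  FD 11: (-18.053,-9) -> (-8.526,-3.5) [heading=30, draw]
  RT 60: heading 30 -> 330
  -- iteration 6/6 --
  FD 11: (-8.526,-3.5) -> (1,-9) [heading=330, draw]
  RT 60: heading 330 -> 270
]
Final: pos=(1,-9), heading=270, 6 segment(s) drawn

Start position: (1, -9)
Final position: (1, -9)
Distance = 0; < 1e-6 -> CLOSED

Answer: yes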